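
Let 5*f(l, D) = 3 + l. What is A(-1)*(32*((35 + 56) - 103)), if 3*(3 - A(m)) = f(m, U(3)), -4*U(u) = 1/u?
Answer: -5504/5 ≈ -1100.8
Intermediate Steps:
U(u) = -1/(4*u)
f(l, D) = ⅗ + l/5 (f(l, D) = (3 + l)/5 = ⅗ + l/5)
A(m) = 14/5 - m/15 (A(m) = 3 - (⅗ + m/5)/3 = 3 + (-⅕ - m/15) = 14/5 - m/15)
A(-1)*(32*((35 + 56) - 103)) = (14/5 - 1/15*(-1))*(32*((35 + 56) - 103)) = (14/5 + 1/15)*(32*(91 - 103)) = 43*(32*(-12))/15 = (43/15)*(-384) = -5504/5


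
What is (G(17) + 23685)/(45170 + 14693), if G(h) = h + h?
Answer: 23719/59863 ≈ 0.39622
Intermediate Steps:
G(h) = 2*h
(G(17) + 23685)/(45170 + 14693) = (2*17 + 23685)/(45170 + 14693) = (34 + 23685)/59863 = 23719*(1/59863) = 23719/59863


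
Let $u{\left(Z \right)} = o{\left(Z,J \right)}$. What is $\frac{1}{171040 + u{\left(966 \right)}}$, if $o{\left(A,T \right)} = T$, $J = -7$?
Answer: $\frac{1}{171033} \approx 5.8468 \cdot 10^{-6}$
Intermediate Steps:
$u{\left(Z \right)} = -7$
$\frac{1}{171040 + u{\left(966 \right)}} = \frac{1}{171040 - 7} = \frac{1}{171033}$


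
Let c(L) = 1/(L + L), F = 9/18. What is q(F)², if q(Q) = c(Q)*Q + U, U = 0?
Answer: ¼ ≈ 0.25000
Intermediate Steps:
F = ½ (F = 9*(1/18) = ½ ≈ 0.50000)
c(L) = 1/(2*L)
q(Q) = ½ (q(Q) = (1/(2*Q))*Q + 0 = ½ + 0 = ½)
q(F)² = (½)² = ¼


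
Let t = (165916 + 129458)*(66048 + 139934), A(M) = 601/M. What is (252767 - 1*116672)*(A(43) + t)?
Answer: 8280254874440625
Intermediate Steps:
t = 60841727268 (t = 295374*205982 = 60841727268)
(252767 - 1*116672)*(A(43) + t) = (252767 - 1*116672)*(601/43 + 60841727268) = (252767 - 116672)*(601*(1/43) + 60841727268) = 136095*(601/43 + 60841727268) = 136095*(2616194273125/43) = 8280254874440625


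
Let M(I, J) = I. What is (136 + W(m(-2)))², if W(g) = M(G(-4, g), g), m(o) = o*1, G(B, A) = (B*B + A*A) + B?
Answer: 23104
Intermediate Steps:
G(B, A) = B + A² + B² (G(B, A) = (B² + A²) + B = (A² + B²) + B = B + A² + B²)
m(o) = o
W(g) = 12 + g² (W(g) = -4 + g² + (-4)² = -4 + g² + 16 = 12 + g²)
(136 + W(m(-2)))² = (136 + (12 + (-2)²))² = (136 + (12 + 4))² = (136 + 16)² = 152² = 23104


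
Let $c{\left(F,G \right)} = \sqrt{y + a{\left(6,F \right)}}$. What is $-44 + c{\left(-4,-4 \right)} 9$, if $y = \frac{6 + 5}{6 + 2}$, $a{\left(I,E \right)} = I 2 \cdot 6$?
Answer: $-44 + \frac{9 \sqrt{1174}}{4} \approx 33.093$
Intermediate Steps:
$a{\left(I,E \right)} = 12 I$ ($a{\left(I,E \right)} = 2 I 6 = 12 I$)
$y = \frac{11}{8} \approx 1.375$
$c{\left(F,G \right)} = \frac{\sqrt{1174}}{4}$ ($c{\left(F,G \right)} = \sqrt{\frac{11}{8} + 12 \cdot 6} = \sqrt{\frac{11}{8} + 72} = \sqrt{\frac{587}{8}} = \frac{\sqrt{1174}}{4}$)
$-44 + c{\left(-4,-4 \right)} 9 = -44 + \frac{\sqrt{1174}}{4} \cdot 9 = -44 + \frac{9 \sqrt{1174}}{4}$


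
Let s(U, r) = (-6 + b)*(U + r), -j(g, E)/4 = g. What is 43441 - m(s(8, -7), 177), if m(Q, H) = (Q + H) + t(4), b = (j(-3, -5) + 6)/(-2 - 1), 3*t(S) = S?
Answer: 129824/3 ≈ 43275.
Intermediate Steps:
t(S) = S/3
j(g, E) = -4*g
b = -6 (b = (-4*(-3) + 6)/(-2 - 1) = (12 + 6)/(-3) = 18*(-⅓) = -6)
s(U, r) = -12*U - 12*r (s(U, r) = (-6 - 6)*(U + r) = -12*(U + r) = -12*U - 12*r)
m(Q, H) = 4/3 + H + Q (m(Q, H) = (Q + H) + (⅓)*4 = (H + Q) + 4/3 = 4/3 + H + Q)
43441 - m(s(8, -7), 177) = 43441 - (4/3 + 177 + (-12*8 - 12*(-7))) = 43441 - (4/3 + 177 + (-96 + 84)) = 43441 - (4/3 + 177 - 12) = 43441 - 1*499/3 = 43441 - 499/3 = 129824/3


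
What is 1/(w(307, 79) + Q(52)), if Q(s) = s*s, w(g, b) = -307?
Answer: 1/2397 ≈ 0.00041719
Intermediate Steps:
Q(s) = s**2
1/(w(307, 79) + Q(52)) = 1/(-307 + 52**2) = 1/(-307 + 2704) = 1/2397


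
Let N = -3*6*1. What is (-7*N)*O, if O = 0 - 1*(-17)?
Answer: 2142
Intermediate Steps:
N = -18 (N = -18*1 = -18)
O = 17 (O = 0 + 17 = 17)
(-7*N)*O = -7*(-18)*17 = 126*17 = 2142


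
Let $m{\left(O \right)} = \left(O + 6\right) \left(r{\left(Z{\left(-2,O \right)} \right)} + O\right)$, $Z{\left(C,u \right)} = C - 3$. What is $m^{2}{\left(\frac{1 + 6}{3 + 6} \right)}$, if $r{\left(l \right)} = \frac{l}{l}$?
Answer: $\frac{952576}{6561} \approx 145.19$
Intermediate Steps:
$Z{\left(C,u \right)} = -3 + C$
$r{\left(l \right)} = 1$
$m{\left(O \right)} = \left(1 + O\right) \left(6 + O\right)$ ($m{\left(O \right)} = \left(O + 6\right) \left(1 + O\right) = \left(6 + O\right) \left(1 + O\right) = \left(1 + O\right) \left(6 + O\right)$)
$m^{2}{\left(\frac{1 + 6}{3 + 6} \right)} = \left(6 + \left(\frac{1 + 6}{3 + 6}\right)^{2} + 7 \frac{1 + 6}{3 + 6}\right)^{2} = \left(6 + \left(\frac{7}{9}\right)^{2} + 7 \cdot \frac{7}{9}\right)^{2} = \left(6 + \frac{49}{81} + \frac{49}{9}\right)^{2} = \left(\frac{976}{81}\right)^{2} = \frac{952576}{6561}$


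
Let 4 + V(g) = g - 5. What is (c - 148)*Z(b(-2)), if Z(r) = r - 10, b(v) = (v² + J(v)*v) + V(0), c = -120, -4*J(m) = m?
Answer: 4288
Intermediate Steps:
V(g) = -9 + g (V(g) = -4 + (g - 5) = -4 + (-5 + g) = -9 + g)
J(m) = -m/4
b(v) = -9 + 3*v²/4 (b(v) = (v² + (-v/4)*v) + (-9 + 0) = (v² - v²/4) - 9 = 3*v²/4 - 9 = -9 + 3*v²/4)
Z(r) = -10 + r
(c - 148)*Z(b(-2)) = (-120 - 148)*(-10 + (-9 + (¾)*(-2)²)) = -268*(-10 + (-9 + (¾)*4)) = -268*(-10 + (-9 + 3)) = -268*(-10 - 6) = -268*(-16) = 4288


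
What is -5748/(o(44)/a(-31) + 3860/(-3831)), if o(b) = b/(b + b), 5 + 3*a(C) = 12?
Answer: 308288232/42547 ≈ 7245.8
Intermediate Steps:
a(C) = 7/3 (a(C) = -5/3 + (⅓)*12 = -5/3 + 4 = 7/3)
o(b) = ½ (o(b) = b/((2*b)) = b*(1/(2*b)) = ½)
-5748/(o(44)/a(-31) + 3860/(-3831)) = -5748/(1/(2*(7/3)) + 3860/(-3831)) = -5748/((½)*(3/7) + 3860*(-1/3831)) = -5748/(3/14 - 3860/3831) = -5748/(-42547/53634) = -5748*(-53634/42547) = 308288232/42547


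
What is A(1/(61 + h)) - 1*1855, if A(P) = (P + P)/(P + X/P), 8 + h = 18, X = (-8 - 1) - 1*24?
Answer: -154291481/83176 ≈ -1855.0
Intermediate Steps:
X = -33 (X = -9 - 24 = -33)
h = 10 (h = -8 + 18 = 10)
A(P) = 2*P/(P - 33/P) (A(P) = (P + P)/(P - 33/P) = (2*P)/(P - 33/P) = 2*P/(P - 33/P))
A(1/(61 + h)) - 1*1855 = 2*(1/(61 + 10))²/(-33 + (1/(61 + 10))²) - 1*1855 = 2*(1/71)²/(-33 + (1/71)²) - 1855 = 2*(1/5041)/(-33 + 1/5041) - 1855 = 2*(1/5041)/(-166352/5041) - 1855 = 2*(1/5041)*(-5041/166352) - 1855 = -1/83176 - 1855 = -154291481/83176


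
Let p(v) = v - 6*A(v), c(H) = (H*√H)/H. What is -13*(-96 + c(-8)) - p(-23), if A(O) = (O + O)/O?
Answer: 1283 - 26*I*√2 ≈ 1283.0 - 36.77*I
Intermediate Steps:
A(O) = 2 (A(O) = (2*O)/O = 2)
c(H) = √H (c(H) = H^(3/2)/H = √H)
p(v) = -12 + v (p(v) = v - 6*2 = v - 12 = -12 + v)
-13*(-96 + c(-8)) - p(-23) = -13*(-96 + √(-8)) - (-12 - 23) = -13*(-96 + 2*I*√2) - 1*(-35) = (1248 - 26*I*√2) + 35 = 1283 - 26*I*√2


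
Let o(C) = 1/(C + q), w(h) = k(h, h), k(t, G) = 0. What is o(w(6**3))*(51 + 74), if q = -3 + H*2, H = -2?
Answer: -125/7 ≈ -17.857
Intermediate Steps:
w(h) = 0
q = -7 (q = -3 - 2*2 = -3 - 4 = -7)
o(C) = 1/(-7 + C) (o(C) = 1/(C - 7) = 1/(-7 + C))
o(w(6**3))*(51 + 74) = (51 + 74)/(-7 + 0) = 125/(-7) = -1/7*125 = -125/7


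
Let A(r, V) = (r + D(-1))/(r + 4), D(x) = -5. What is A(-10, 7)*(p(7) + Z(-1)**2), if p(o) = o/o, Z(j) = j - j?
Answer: 5/2 ≈ 2.5000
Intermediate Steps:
Z(j) = 0
A(r, V) = (-5 + r)/(4 + r) (A(r, V) = (r - 5)/(r + 4) = (-5 + r)/(4 + r))
p(o) = 1
A(-10, 7)*(p(7) + Z(-1)**2) = ((-5 - 10)/(4 - 10))*(1 + 0**2) = (-15/(-6))*(1 + 0) = -1/6*(-15)*1 = (5/2)*1 = 5/2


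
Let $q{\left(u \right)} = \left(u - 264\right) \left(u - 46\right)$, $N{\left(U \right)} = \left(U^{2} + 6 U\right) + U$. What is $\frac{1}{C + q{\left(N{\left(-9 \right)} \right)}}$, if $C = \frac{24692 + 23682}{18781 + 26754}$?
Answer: $\frac{45535}{313693454} \approx 0.00014516$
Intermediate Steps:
$N{\left(U \right)} = U^{2} + 7 U$
$C = \frac{48374}{45535} \approx 1.0623$
$q{\left(u \right)} = \left(-264 + u\right) \left(-46 + u\right)$
$\frac{1}{C + q{\left(N{\left(-9 \right)} \right)}} = \frac{1}{\frac{48374}{45535} + \left(12144 + \left(- 9 \left(7 - 9\right)\right)^{2} - 310 \left(- 9 \left(7 - 9\right)\right)\right)} = \frac{1}{\frac{48374}{45535} + \left(12144 + \left(\left(-9\right) \left(-2\right)\right)^{2} - 310 \left(\left(-9\right) \left(-2\right)\right)\right)} = \frac{1}{\frac{48374}{45535} + \left(12144 + 18^{2} - 5580\right)} = \frac{1}{\frac{48374}{45535} + \left(12144 + 324 - 5580\right)} = \frac{1}{\frac{48374}{45535} + 6888} = \frac{1}{\frac{313693454}{45535}} = \frac{45535}{313693454}$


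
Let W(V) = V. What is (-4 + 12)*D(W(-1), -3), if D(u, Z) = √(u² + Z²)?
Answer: 8*√10 ≈ 25.298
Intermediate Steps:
D(u, Z) = √(Z² + u²)
(-4 + 12)*D(W(-1), -3) = (-4 + 12)*√((-3)² + (-1)²) = 8*√(9 + 1) = 8*√10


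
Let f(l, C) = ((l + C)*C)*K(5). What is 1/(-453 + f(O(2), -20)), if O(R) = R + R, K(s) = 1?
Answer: -1/133 ≈ -0.0075188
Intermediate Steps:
O(R) = 2*R
f(l, C) = C*(C + l) (f(l, C) = ((l + C)*C)*1 = ((C + l)*C)*1 = (C*(C + l))*1 = C*(C + l))
1/(-453 + f(O(2), -20)) = 1/(-453 - 20*(-20 + 2*2)) = 1/(-453 - 20*(-20 + 4)) = 1/(-453 - 20*(-16)) = 1/(-453 + 320) = 1/(-133) = -1/133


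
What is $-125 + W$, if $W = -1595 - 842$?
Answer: $-2562$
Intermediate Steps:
$W = -2437$ ($W = -1595 - 842 = -2437$)
$-125 + W = -125 - 2437 = -2562$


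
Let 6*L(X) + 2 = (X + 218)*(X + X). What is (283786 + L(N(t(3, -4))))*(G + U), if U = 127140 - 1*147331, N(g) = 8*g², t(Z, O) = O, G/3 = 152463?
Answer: 391574202710/3 ≈ 1.3052e+11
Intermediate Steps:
G = 457389 (G = 3*152463 = 457389)
L(X) = -⅓ + X*(218 + X)/3 (L(X) = -⅓ + ((X + 218)*(X + X))/6 = -⅓ + ((218 + X)*(2*X))/6 = -⅓ + (2*X*(218 + X))/6 = -⅓ + X*(218 + X)/3)
U = -20191 (U = 127140 - 147331 = -20191)
(283786 + L(N(t(3, -4))))*(G + U) = (283786 + (-⅓ + (8*(-4)²)²/3 + 218*(8*(-4)²)/3))*(457389 - 20191) = (283786 + (-⅓ + (8*16)²/3 + 218*(8*16)/3))*437198 = (283786 + (-⅓ + (⅓)*128² + (218/3)*128))*437198 = (283786 + (-⅓ + (⅓)*16384 + 27904/3))*437198 = (283786 + (-⅓ + 16384/3 + 27904/3))*437198 = (283786 + 44287/3)*437198 = (895645/3)*437198 = 391574202710/3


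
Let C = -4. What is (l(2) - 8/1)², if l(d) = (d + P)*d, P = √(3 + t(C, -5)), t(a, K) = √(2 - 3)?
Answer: 4*(-2 + √(3 + I))² ≈ -0.085077 - 0.55758*I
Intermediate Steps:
t(a, K) = I (t(a, K) = √(-1) = I)
P = √(3 + I) ≈ 1.7553 + 0.28485*I
l(d) = d*(d + √(3 + I)) (l(d) = (d + √(3 + I))*d = d*(d + √(3 + I)))
(l(2) - 8/1)² = (2*(2 + √(3 + I)) - 8/1)² = ((4 + 2*√(3 + I)) - 8*1)² = ((4 + 2*√(3 + I)) - 8)² = (-4 + 2*√(3 + I))²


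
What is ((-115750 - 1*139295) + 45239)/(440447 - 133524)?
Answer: -209806/306923 ≈ -0.68358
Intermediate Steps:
((-115750 - 1*139295) + 45239)/(440447 - 133524) = ((-115750 - 139295) + 45239)/306923 = (-255045 + 45239)*(1/306923) = -209806*1/306923 = -209806/306923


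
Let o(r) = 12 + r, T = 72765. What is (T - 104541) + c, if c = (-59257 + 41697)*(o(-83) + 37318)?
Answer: -654089096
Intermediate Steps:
c = -654057320 (c = (-59257 + 41697)*((12 - 83) + 37318) = -17560*(-71 + 37318) = -17560*37247 = -654057320)
(T - 104541) + c = (72765 - 104541) - 654057320 = -31776 - 654057320 = -654089096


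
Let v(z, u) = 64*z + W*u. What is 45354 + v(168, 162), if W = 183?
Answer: 85752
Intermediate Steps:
v(z, u) = 64*z + 183*u
45354 + v(168, 162) = 45354 + (64*168 + 183*162) = 45354 + (10752 + 29646) = 45354 + 40398 = 85752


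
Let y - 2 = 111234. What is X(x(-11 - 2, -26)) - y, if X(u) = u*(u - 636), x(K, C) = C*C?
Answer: -84196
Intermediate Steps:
y = 111236 (y = 2 + 111234 = 111236)
x(K, C) = C²
X(u) = u*(-636 + u)
X(x(-11 - 2, -26)) - y = (-26)²*(-636 + (-26)²) - 1*111236 = 676*(-636 + 676) - 111236 = 676*40 - 111236 = 27040 - 111236 = -84196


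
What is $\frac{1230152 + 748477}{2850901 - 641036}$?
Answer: $\frac{1978629}{2209865} \approx 0.89536$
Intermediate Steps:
$\frac{1230152 + 748477}{2850901 - 641036} = \frac{1978629}{2209865}$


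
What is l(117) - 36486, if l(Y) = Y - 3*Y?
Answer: -36720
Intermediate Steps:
l(Y) = -2*Y
l(117) - 36486 = -2*117 - 36486 = -234 - 36486 = -36720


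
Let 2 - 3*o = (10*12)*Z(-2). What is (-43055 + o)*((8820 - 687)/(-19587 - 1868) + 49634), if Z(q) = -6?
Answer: -19539654444613/9195 ≈ -2.1250e+9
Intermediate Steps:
o = 722/3 (o = 2/3 - 10*12*(-6)/3 = 2/3 - 40*(-6) = 2/3 - 1/3*(-720) = 2/3 + 240 = 722/3 ≈ 240.67)
(-43055 + o)*((8820 - 687)/(-19587 - 1868) + 49634) = (-43055 + 722/3)*((8820 - 687)/(-19587 - 1868) + 49634) = -128443*(8133/(-21455) + 49634)/3 = -128443*(8133*(-1/21455) + 49634)/3 = -128443*(-8133/21455 + 49634)/3 = -128443/3*1064889337/21455 = -19539654444613/9195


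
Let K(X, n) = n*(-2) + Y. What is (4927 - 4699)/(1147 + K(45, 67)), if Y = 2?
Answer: 228/1015 ≈ 0.22463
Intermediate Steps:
K(X, n) = 2 - 2*n (K(X, n) = n*(-2) + 2 = -2*n + 2 = 2 - 2*n)
(4927 - 4699)/(1147 + K(45, 67)) = (4927 - 4699)/(1147 + (2 - 2*67)) = 228/(1147 + (2 - 134)) = 228/(1147 - 132) = 228/1015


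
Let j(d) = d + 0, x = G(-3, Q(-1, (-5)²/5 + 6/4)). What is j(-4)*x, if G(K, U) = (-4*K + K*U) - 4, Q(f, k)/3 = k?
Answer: 202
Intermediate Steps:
Q(f, k) = 3*k
G(K, U) = -4 - 4*K + K*U
x = -101/2 (x = -4 - 4*(-3) - 9*((-5)²/5 + 6/4) = -4 + 12 - 9*(25*(⅕) + 6*(¼)) = -4 + 12 - 9*(5 + 3/2) = -4 + 12 - 9*13/2 = -4 + 12 - 3*39/2 = -4 + 12 - 117/2 = -101/2 ≈ -50.500)
j(d) = d
j(-4)*x = -4*(-101/2) = 202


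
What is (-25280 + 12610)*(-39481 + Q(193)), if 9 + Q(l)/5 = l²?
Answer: -1858929730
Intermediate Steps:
Q(l) = -45 + 5*l²
(-25280 + 12610)*(-39481 + Q(193)) = (-25280 + 12610)*(-39481 + (-45 + 5*193²)) = -12670*(-39481 + (-45 + 5*37249)) = -12670*(-39481 + (-45 + 186245)) = -12670*(-39481 + 186200) = -12670*146719 = -1858929730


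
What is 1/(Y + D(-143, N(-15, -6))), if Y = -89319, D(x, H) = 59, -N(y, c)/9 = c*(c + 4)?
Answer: -1/89260 ≈ -1.1203e-5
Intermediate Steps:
N(y, c) = -9*c*(4 + c) (N(y, c) = -9*c*(c + 4) = -9*c*(4 + c))
1/(Y + D(-143, N(-15, -6))) = 1/(-89319 + 59) = 1/(-89260) = -1/89260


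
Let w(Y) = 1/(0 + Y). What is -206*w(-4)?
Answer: 103/2 ≈ 51.500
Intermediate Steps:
w(Y) = 1/Y
-206*w(-4) = -206/(-4) = -206*(-1/4) = 103/2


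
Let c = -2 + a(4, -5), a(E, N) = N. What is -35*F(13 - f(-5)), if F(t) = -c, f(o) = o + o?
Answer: -245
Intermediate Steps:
f(o) = 2*o
c = -7 (c = -2 - 5 = -7)
F(t) = 7 (F(t) = -1*(-7) = 7)
-35*F(13 - f(-5)) = -35*7 = -245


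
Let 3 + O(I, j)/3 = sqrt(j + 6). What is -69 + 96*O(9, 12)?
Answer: -933 + 864*sqrt(2) ≈ 288.88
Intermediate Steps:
O(I, j) = -9 + 3*sqrt(6 + j) (O(I, j) = -9 + 3*sqrt(j + 6) = -9 + 3*sqrt(6 + j))
-69 + 96*O(9, 12) = -69 + 96*(-9 + 3*sqrt(6 + 12)) = -69 + 96*(-9 + 3*sqrt(18)) = -69 + 96*(-9 + 3*(3*sqrt(2))) = -69 + 96*(-9 + 9*sqrt(2)) = -69 + (-864 + 864*sqrt(2)) = -933 + 864*sqrt(2)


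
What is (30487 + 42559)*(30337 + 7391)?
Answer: 2755879488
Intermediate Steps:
(30487 + 42559)*(30337 + 7391) = 73046*37728 = 2755879488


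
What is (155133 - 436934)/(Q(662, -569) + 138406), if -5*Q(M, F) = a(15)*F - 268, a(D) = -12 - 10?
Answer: -281801/135956 ≈ -2.0727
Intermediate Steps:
a(D) = -22
Q(M, F) = 268/5 + 22*F/5 (Q(M, F) = -(-22*F - 268)/5 = -(-268 - 22*F)/5 = 268/5 + 22*F/5)
(155133 - 436934)/(Q(662, -569) + 138406) = (155133 - 436934)/((268/5 + (22/5)*(-569)) + 138406) = -281801/((268/5 - 12518/5) + 138406) = -281801/(-2450 + 138406) = -281801/135956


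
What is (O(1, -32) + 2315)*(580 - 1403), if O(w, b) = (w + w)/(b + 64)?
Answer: -30484743/16 ≈ -1.9053e+6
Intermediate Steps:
O(w, b) = 2*w/(64 + b) (O(w, b) = (2*w)/(64 + b) = 2*w/(64 + b))
(O(1, -32) + 2315)*(580 - 1403) = (2*1/(64 - 32) + 2315)*(580 - 1403) = (2*1/32 + 2315)*(-823) = (2*1*(1/32) + 2315)*(-823) = (1/16 + 2315)*(-823) = (37041/16)*(-823) = -30484743/16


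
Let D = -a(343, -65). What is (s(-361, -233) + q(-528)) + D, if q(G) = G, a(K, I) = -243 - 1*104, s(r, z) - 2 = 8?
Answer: -171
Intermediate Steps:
s(r, z) = 10 (s(r, z) = 2 + 8 = 10)
a(K, I) = -347 (a(K, I) = -243 - 104 = -347)
D = 347 (D = -1*(-347) = 347)
(s(-361, -233) + q(-528)) + D = (10 - 528) + 347 = -518 + 347 = -171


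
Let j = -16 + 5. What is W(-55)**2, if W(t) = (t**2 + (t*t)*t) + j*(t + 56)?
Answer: 26686816321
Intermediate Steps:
j = -11
W(t) = -616 + t**2 + t**3 - 11*t (W(t) = (t**2 + (t*t)*t) - 11*(t + 56) = (t**2 + t**2*t) - 11*(56 + t) = (t**2 + t**3) + (-616 - 11*t) = -616 + t**2 + t**3 - 11*t)
W(-55)**2 = (-616 + (-55)**2 + (-55)**3 - 11*(-55))**2 = (-616 + 3025 - 166375 + 605)**2 = (-163361)**2 = 26686816321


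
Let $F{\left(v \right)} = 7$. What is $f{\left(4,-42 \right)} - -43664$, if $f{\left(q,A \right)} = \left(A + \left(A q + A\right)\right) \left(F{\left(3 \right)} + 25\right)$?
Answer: $35600$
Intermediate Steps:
$f{\left(q,A \right)} = 64 A + 32 A q$ ($f{\left(q,A \right)} = \left(A + \left(A q + A\right)\right) \left(7 + 25\right) = \left(A + \left(A + A q\right)\right) 32 = \left(2 A + A q\right) 32 = 64 A + 32 A q$)
$f{\left(4,-42 \right)} - -43664 = 32 \left(-42\right) \left(2 + 4\right) - -43664 = 32 \left(-42\right) 6 + 43664 = -8064 + 43664 = 35600$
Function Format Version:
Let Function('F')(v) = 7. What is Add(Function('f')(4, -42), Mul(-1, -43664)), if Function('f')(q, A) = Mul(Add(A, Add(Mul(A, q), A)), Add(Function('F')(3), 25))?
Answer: 35600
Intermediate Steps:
Function('f')(q, A) = Add(Mul(64, A), Mul(32, A, q)) (Function('f')(q, A) = Mul(Add(A, Add(Mul(A, q), A)), Add(7, 25)) = Mul(Add(A, Add(A, Mul(A, q))), 32) = Mul(Add(Mul(2, A), Mul(A, q)), 32) = Add(Mul(64, A), Mul(32, A, q)))
Add(Function('f')(4, -42), Mul(-1, -43664)) = Add(Mul(32, -42, Add(2, 4)), Mul(-1, -43664)) = Add(Mul(32, -42, 6), 43664) = Add(-8064, 43664) = 35600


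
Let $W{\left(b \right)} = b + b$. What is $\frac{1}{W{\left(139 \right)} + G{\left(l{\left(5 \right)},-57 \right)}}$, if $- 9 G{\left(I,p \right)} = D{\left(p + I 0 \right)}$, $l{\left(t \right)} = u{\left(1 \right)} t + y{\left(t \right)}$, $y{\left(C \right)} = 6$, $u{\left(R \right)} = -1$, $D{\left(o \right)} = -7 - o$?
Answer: $\frac{9}{2452} \approx 0.0036705$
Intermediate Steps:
$W{\left(b \right)} = 2 b$
$l{\left(t \right)} = 6 - t$ ($l{\left(t \right)} = - t + 6 = 6 - t$)
$G{\left(I,p \right)} = \frac{7}{9} + \frac{p}{9}$ ($G{\left(I,p \right)} = - \frac{-7 - \left(p + I 0\right)}{9} = - \frac{-7 - \left(p + 0\right)}{9} = - \frac{-7 - p}{9} = \frac{7}{9} + \frac{p}{9}$)
$\frac{1}{W{\left(139 \right)} + G{\left(l{\left(5 \right)},-57 \right)}} = \frac{1}{2 \cdot 139 + \left(\frac{7}{9} + \frac{1}{9} \left(-57\right)\right)} = \frac{1}{278 + \left(\frac{7}{9} - \frac{19}{3}\right)} = \frac{1}{278 - \frac{50}{9}} = \frac{1}{\frac{2452}{9}} = \frac{9}{2452}$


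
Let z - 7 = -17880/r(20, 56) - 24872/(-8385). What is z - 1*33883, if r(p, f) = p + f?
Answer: -5433963322/159315 ≈ -34108.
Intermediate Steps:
r(p, f) = f + p
z = -35893177/159315 (z = 7 + (-17880/(56 + 20) - 24872/(-8385)) = 7 + (-17880/76 - 24872*(-1/8385)) = 7 + (-17880*1/76 + 24872/8385) = 7 + (-4470/19 + 24872/8385) = 7 - 37008382/159315 = -35893177/159315 ≈ -225.30)
z - 1*33883 = -35893177/159315 - 1*33883 = -35893177/159315 - 33883 = -5433963322/159315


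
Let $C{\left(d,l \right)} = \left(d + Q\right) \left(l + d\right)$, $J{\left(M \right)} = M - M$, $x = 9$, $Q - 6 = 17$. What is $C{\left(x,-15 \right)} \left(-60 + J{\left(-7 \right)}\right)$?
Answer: $11520$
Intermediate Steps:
$Q = 23$ ($Q = 6 + 17 = 23$)
$J{\left(M \right)} = 0$
$C{\left(d,l \right)} = \left(23 + d\right) \left(d + l\right)$ ($C{\left(d,l \right)} = \left(d + 23\right) \left(l + d\right) = \left(23 + d\right) \left(d + l\right)$)
$C{\left(x,-15 \right)} \left(-60 + J{\left(-7 \right)}\right) = \left(9^{2} + 23 \cdot 9 + 23 \left(-15\right) + 9 \left(-15\right)\right) \left(-60 + 0\right) = \left(81 + 207 - 345 - 135\right) \left(-60\right) = \left(-192\right) \left(-60\right) = 11520$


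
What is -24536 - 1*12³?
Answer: -26264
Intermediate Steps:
-24536 - 1*12³ = -24536 - 1*1728 = -24536 - 1728 = -26264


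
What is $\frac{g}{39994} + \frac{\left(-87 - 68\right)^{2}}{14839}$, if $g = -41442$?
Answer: $\frac{172949006}{296735483} \approx 0.58284$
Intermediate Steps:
$\frac{g}{39994} + \frac{\left(-87 - 68\right)^{2}}{14839} = - \frac{41442}{39994} + \frac{\left(-87 - 68\right)^{2}}{14839} = \left(-41442\right) \frac{1}{39994} + \left(-155\right)^{2} \cdot \frac{1}{14839} = - \frac{20721}{19997} + 24025 \cdot \frac{1}{14839} = - \frac{20721}{19997} + \frac{24025}{14839} = \frac{172949006}{296735483}$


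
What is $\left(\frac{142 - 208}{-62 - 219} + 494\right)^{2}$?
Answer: $\frac{19287654400}{78961} \approx 2.4427 \cdot 10^{5}$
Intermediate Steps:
$\left(\frac{142 - 208}{-62 - 219} + 494\right)^{2} = \left(- \frac{66}{-281} + 494\right)^{2} = \left(\left(-66\right) \left(- \frac{1}{281}\right) + 494\right)^{2} = \left(\frac{66}{281} + 494\right)^{2} = \left(\frac{138880}{281}\right)^{2} = \frac{19287654400}{78961}$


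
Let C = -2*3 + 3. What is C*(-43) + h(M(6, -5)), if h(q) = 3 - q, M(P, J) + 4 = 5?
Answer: 131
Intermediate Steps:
C = -3 (C = -6 + 3 = -3)
M(P, J) = 1 (M(P, J) = -4 + 5 = 1)
C*(-43) + h(M(6, -5)) = -3*(-43) + (3 - 1*1) = 129 + (3 - 1) = 129 + 2 = 131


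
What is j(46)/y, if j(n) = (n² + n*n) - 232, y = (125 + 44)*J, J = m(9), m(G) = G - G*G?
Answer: -500/1521 ≈ -0.32873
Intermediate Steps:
m(G) = G - G²
J = -72 (J = 9*(1 - 1*9) = 9*(1 - 9) = 9*(-8) = -72)
y = -12168 (y = (125 + 44)*(-72) = 169*(-72) = -12168)
j(n) = -232 + 2*n² (j(n) = (n² + n²) - 232 = 2*n² - 232 = -232 + 2*n²)
j(46)/y = (-232 + 2*46²)/(-12168) = (-232 + 2*2116)*(-1/12168) = (-232 + 4232)*(-1/12168) = 4000*(-1/12168) = -500/1521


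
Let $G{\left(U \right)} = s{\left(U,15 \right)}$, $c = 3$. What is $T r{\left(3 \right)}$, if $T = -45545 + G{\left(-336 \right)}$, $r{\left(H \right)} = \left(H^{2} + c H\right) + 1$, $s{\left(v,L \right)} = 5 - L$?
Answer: $-865545$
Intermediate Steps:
$G{\left(U \right)} = -10$ ($G{\left(U \right)} = 5 - 15 = -10$)
$r{\left(H \right)} = 1 + H^{2} + 3 H$ ($r{\left(H \right)} = \left(H^{2} + 3 H\right) + 1 = 1 + H^{2} + 3 H$)
$T = -45555$ ($T = -45545 - 10 = -45555$)
$T r{\left(3 \right)} = - 45555 \left(1 + 3^{2} + 3 \cdot 3\right) = - 45555 \left(1 + 9 + 9\right) = \left(-45555\right) 19 = -865545$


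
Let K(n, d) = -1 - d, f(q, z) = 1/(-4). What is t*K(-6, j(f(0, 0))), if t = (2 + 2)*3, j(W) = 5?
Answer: -72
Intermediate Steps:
f(q, z) = -¼
t = 12 (t = 4*3 = 12)
t*K(-6, j(f(0, 0))) = 12*(-1 - 1*5) = 12*(-1 - 5) = 12*(-6) = -72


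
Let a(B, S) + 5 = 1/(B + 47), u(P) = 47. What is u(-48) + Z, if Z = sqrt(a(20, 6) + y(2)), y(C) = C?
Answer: 47 + 10*I*sqrt(134)/67 ≈ 47.0 + 1.7277*I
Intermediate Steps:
a(B, S) = -5 + 1/(47 + B) (a(B, S) = -5 + 1/(B + 47) = -5 + 1/(47 + B))
Z = 10*I*sqrt(134)/67 (Z = sqrt((-234 - 5*20)/(47 + 20) + 2) = sqrt((-234 - 100)/67 + 2) = sqrt((1/67)*(-334) + 2) = sqrt(-334/67 + 2) = sqrt(-200/67) = 10*I*sqrt(134)/67 ≈ 1.7277*I)
u(-48) + Z = 47 + 10*I*sqrt(134)/67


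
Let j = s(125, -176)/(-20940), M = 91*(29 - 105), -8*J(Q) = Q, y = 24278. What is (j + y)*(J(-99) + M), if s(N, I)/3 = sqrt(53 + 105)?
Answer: -670424831/4 + 55229*sqrt(158)/55840 ≈ -1.6761e+8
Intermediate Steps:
s(N, I) = 3*sqrt(158) (s(N, I) = 3*sqrt(53 + 105) = 3*sqrt(158))
J(Q) = -Q/8
M = -6916 (M = 91*(-76) = -6916)
j = -sqrt(158)/6980 (j = (3*sqrt(158))/(-20940) = (3*sqrt(158))*(-1/20940) = -sqrt(158)/6980 ≈ -0.0018008)
(j + y)*(J(-99) + M) = (-sqrt(158)/6980 + 24278)*(-1/8*(-99) - 6916) = (24278 - sqrt(158)/6980)*(99/8 - 6916) = (24278 - sqrt(158)/6980)*(-55229/8) = -670424831/4 + 55229*sqrt(158)/55840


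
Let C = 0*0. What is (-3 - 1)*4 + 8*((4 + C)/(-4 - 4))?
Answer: -20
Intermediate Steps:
C = 0
(-3 - 1)*4 + 8*((4 + C)/(-4 - 4)) = (-3 - 1)*4 + 8*((4 + 0)/(-4 - 4)) = -4*4 + 8*(4/(-8)) = -16 + 8*(4*(-⅛)) = -16 + 8*(-½) = -16 - 4 = -20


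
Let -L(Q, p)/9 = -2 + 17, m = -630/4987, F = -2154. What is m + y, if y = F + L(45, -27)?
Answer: -11415873/4987 ≈ -2289.1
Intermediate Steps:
m = -630/4987 (m = -630*1/4987 = -630/4987 ≈ -0.12633)
L(Q, p) = -135 (L(Q, p) = -9*(-2 + 17) = -9*15 = -135)
y = -2289 (y = -2154 - 135 = -2289)
m + y = -630/4987 - 2289 = -11415873/4987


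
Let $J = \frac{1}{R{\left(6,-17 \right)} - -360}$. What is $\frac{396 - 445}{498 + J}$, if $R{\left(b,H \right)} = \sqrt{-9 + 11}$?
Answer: $- \frac{451781148}{4591597279} - \frac{7 \sqrt{2}}{4591597279} \approx -0.098393$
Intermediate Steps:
$R{\left(b,H \right)} = \sqrt{2}$
$J = \frac{1}{360 + \sqrt{2}}$ ($J = \frac{1}{\sqrt{2} - -360} = \frac{1}{\sqrt{2} + 360} = \frac{1}{360 + \sqrt{2}} \approx 0.0027669$)
$\frac{396 - 445}{498 + J} = \frac{396 - 445}{498 + \left(\frac{180}{64799} - \frac{\sqrt{2}}{129598}\right)} = - \frac{49}{\frac{32270082}{64799} - \frac{\sqrt{2}}{129598}}$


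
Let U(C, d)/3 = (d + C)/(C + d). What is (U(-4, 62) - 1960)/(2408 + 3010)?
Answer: -1957/5418 ≈ -0.36120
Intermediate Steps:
U(C, d) = 3 (U(C, d) = 3*((d + C)/(C + d)) = 3*((C + d)/(C + d)) = 3*1 = 3)
(U(-4, 62) - 1960)/(2408 + 3010) = (3 - 1960)/(2408 + 3010) = -1957/5418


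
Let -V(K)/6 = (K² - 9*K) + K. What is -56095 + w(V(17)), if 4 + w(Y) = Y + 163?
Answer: -56854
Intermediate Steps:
V(K) = -6*K² + 48*K (V(K) = -6*((K² - 9*K) + K) = -6*(K² - 8*K) = -6*K² + 48*K)
w(Y) = 159 + Y (w(Y) = -4 + (Y + 163) = -4 + (163 + Y) = 159 + Y)
-56095 + w(V(17)) = -56095 + (159 + 6*17*(8 - 1*17)) = -56095 + (159 + 6*17*(8 - 17)) = -56095 + (159 + 6*17*(-9)) = -56095 + (159 - 918) = -56095 - 759 = -56854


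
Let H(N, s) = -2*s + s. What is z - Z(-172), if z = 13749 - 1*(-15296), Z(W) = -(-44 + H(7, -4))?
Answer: 29005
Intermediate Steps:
H(N, s) = -s
Z(W) = 40 (Z(W) = -(-44 - 1*(-4)) = -(-44 + 4) = -1*(-40) = 40)
z = 29045 (z = 13749 + 15296 = 29045)
z - Z(-172) = 29045 - 1*40 = 29045 - 40 = 29005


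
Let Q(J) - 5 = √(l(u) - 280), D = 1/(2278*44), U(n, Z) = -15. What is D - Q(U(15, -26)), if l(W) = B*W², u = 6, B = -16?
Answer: -501159/100232 - 2*I*√214 ≈ -5.0 - 29.257*I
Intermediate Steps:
l(W) = -16*W²
D = 1/100232 ≈ 9.9769e-6
Q(J) = 5 + 2*I*√214 (Q(J) = 5 + √(-16*6² - 280) = 5 + √(-16*36 - 280) = 5 + √(-576 - 280) = 5 + √(-856) = 5 + 2*I*√214)
D - Q(U(15, -26)) = 1/100232 - (5 + 2*I*√214) = 1/100232 + (-5 - 2*I*√214) = -501159/100232 - 2*I*√214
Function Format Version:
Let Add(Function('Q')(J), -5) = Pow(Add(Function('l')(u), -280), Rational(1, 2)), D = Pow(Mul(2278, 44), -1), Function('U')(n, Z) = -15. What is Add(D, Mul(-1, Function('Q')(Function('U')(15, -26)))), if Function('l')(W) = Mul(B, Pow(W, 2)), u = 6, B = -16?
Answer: Add(Rational(-501159, 100232), Mul(-2, I, Pow(214, Rational(1, 2)))) ≈ Add(-5.0000, Mul(-29.257, I))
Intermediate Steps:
Function('l')(W) = Mul(-16, Pow(W, 2))
D = Rational(1, 100232) (D = Pow(100232, -1) = Rational(1, 100232) ≈ 9.9769e-6)
Function('Q')(J) = Add(5, Mul(2, I, Pow(214, Rational(1, 2)))) (Function('Q')(J) = Add(5, Pow(Add(Mul(-16, Pow(6, 2)), -280), Rational(1, 2))) = Add(5, Pow(Add(Mul(-16, 36), -280), Rational(1, 2))) = Add(5, Pow(Add(-576, -280), Rational(1, 2))) = Add(5, Pow(-856, Rational(1, 2))) = Add(5, Mul(2, I, Pow(214, Rational(1, 2)))))
Add(D, Mul(-1, Function('Q')(Function('U')(15, -26)))) = Add(Rational(1, 100232), Mul(-1, Add(5, Mul(2, I, Pow(214, Rational(1, 2)))))) = Add(Rational(1, 100232), Add(-5, Mul(-2, I, Pow(214, Rational(1, 2))))) = Add(Rational(-501159, 100232), Mul(-2, I, Pow(214, Rational(1, 2))))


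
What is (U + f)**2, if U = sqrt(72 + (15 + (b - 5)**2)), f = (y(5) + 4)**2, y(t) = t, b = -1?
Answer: (81 + sqrt(123))**2 ≈ 8480.7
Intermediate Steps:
f = 81 (f = (5 + 4)**2 = 9**2 = 81)
U = sqrt(123) (U = sqrt(72 + (15 + (-1 - 5)**2)) = sqrt(72 + (15 + (-6)**2)) = sqrt(72 + (15 + 36)) = sqrt(72 + 51) = sqrt(123) ≈ 11.091)
(U + f)**2 = (sqrt(123) + 81)**2 = (81 + sqrt(123))**2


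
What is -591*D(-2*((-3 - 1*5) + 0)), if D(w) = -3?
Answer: 1773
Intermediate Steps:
-591*D(-2*((-3 - 1*5) + 0)) = -591*(-3) = 1773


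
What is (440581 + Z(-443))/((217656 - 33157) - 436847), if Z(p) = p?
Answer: -220069/126174 ≈ -1.7442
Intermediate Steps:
(440581 + Z(-443))/((217656 - 33157) - 436847) = (440581 - 443)/((217656 - 33157) - 436847) = 440138/(184499 - 436847) = 440138/(-252348) = 440138*(-1/252348) = -220069/126174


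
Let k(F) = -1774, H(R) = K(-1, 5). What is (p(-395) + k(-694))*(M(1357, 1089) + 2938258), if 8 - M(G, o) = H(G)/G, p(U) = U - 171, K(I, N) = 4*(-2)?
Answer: -9330111109800/1357 ≈ -6.8755e+9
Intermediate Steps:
K(I, N) = -8
H(R) = -8
p(U) = -171 + U
M(G, o) = 8 + 8/G (M(G, o) = 8 - (-8)/G = 8 + 8/G)
(p(-395) + k(-694))*(M(1357, 1089) + 2938258) = ((-171 - 395) - 1774)*((8 + 8/1357) + 2938258) = (-566 - 1774)*((8 + 8*(1/1357)) + 2938258) = -2340*((8 + 8/1357) + 2938258) = -2340*(10864/1357 + 2938258) = -2340*3987226970/1357 = -9330111109800/1357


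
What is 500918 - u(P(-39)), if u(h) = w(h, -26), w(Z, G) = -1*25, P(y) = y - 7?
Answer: 500943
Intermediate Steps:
P(y) = -7 + y
w(Z, G) = -25
u(h) = -25
500918 - u(P(-39)) = 500918 - 1*(-25) = 500918 + 25 = 500943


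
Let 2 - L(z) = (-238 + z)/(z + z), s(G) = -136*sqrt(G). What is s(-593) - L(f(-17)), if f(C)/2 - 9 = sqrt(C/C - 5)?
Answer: -39/5 + 7*I/5 - 136*I*sqrt(593) ≈ -7.8 - 3310.4*I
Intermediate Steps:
f(C) = 18 + 4*I (f(C) = 18 + 2*sqrt(C/C - 5) = 18 + 2*sqrt(1 - 5) = 18 + 2*sqrt(-4) = 18 + 2*(2*I) = 18 + 4*I)
L(z) = 2 - (-238 + z)/(2*z) (L(z) = 2 - (-238 + z)/(z + z) = 2 - (-238 + z)/(2*z))
s(-593) - L(f(-17)) = -136*I*sqrt(593) - (3/2 + 119/(18 + 4*I)) = -136*I*sqrt(593) - (3/2 + 119*((18 - 4*I)/340)) = -136*I*sqrt(593) - (3/2 + 7*(18 - 4*I)/20) = -136*I*sqrt(593) + (-3/2 - 7*(18 - 4*I)/20) = -3/2 - 7*(18 - 4*I)/20 - 136*I*sqrt(593)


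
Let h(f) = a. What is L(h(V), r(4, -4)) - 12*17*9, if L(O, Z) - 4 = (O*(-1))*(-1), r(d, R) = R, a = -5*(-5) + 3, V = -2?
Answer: -1804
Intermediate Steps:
a = 28 (a = 25 + 3 = 28)
h(f) = 28
L(O, Z) = 4 + O (L(O, Z) = 4 + (O*(-1))*(-1) = 4 - O*(-1) = 4 + O)
L(h(V), r(4, -4)) - 12*17*9 = (4 + 28) - 12*17*9 = 32 - 204*9 = 32 - 1836 = -1804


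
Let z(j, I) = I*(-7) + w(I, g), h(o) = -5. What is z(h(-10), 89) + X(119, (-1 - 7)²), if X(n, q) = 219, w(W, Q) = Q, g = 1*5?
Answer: -399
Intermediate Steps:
g = 5
z(j, I) = 5 - 7*I (z(j, I) = I*(-7) + 5 = -7*I + 5 = 5 - 7*I)
z(h(-10), 89) + X(119, (-1 - 7)²) = (5 - 7*89) + 219 = (5 - 623) + 219 = -618 + 219 = -399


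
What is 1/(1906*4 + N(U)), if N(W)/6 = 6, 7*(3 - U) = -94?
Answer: 1/7660 ≈ 0.00013055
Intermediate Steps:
U = 115/7 (U = 3 - ⅐*(-94) = 3 + 94/7 = 115/7 ≈ 16.429)
N(W) = 36 (N(W) = 6*6 = 36)
1/(1906*4 + N(U)) = 1/(1906*4 + 36) = 1/(7624 + 36) = 1/7660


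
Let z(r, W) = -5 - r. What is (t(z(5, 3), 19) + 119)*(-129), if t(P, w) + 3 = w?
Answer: -17415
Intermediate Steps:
t(P, w) = -3 + w
(t(z(5, 3), 19) + 119)*(-129) = ((-3 + 19) + 119)*(-129) = (16 + 119)*(-129) = 135*(-129) = -17415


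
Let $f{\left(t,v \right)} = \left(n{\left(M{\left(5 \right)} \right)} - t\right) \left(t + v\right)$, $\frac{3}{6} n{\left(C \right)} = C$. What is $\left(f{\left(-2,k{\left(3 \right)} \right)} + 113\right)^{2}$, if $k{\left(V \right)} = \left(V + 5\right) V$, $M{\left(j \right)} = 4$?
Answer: $110889$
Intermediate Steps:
$n{\left(C \right)} = 2 C$
$k{\left(V \right)} = V \left(5 + V\right)$ ($k{\left(V \right)} = \left(5 + V\right) V = V \left(5 + V\right)$)
$f{\left(t,v \right)} = \left(8 - t\right) \left(t + v\right)$ ($f{\left(t,v \right)} = \left(2 \cdot 4 - t\right) \left(t + v\right) = \left(8 - t\right) \left(t + v\right)$)
$\left(f{\left(-2,k{\left(3 \right)} \right)} + 113\right)^{2} = \left(\left(- \left(-2\right)^{2} + 8 \left(-2\right) + 8 \cdot 3 \left(5 + 3\right) - - 2 \cdot 3 \left(5 + 3\right)\right) + 113\right)^{2} = \left(\left(\left(-1\right) 4 - 16 + 8 \cdot 3 \cdot 8 - - 2 \cdot 3 \cdot 8\right) + 113\right)^{2} = \left(\left(-4 - 16 + 8 \cdot 24 - \left(-2\right) 24\right) + 113\right)^{2} = \left(\left(-4 - 16 + 192 + 48\right) + 113\right)^{2} = \left(220 + 113\right)^{2} = 333^{2} = 110889$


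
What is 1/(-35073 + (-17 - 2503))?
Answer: -1/37593 ≈ -2.6601e-5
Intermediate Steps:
1/(-35073 + (-17 - 2503)) = 1/(-35073 - 2520) = 1/(-37593) = -1/37593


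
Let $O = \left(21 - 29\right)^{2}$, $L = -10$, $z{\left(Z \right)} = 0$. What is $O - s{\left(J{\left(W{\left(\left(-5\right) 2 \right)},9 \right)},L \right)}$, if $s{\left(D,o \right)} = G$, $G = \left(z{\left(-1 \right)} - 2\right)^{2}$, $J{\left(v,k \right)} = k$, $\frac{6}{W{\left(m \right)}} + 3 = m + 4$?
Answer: $60$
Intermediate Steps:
$W{\left(m \right)} = \frac{6}{1 + m}$ ($W{\left(m \right)} = \frac{6}{-3 + \left(m + 4\right)} = \frac{6}{-3 + \left(4 + m\right)} = \frac{6}{1 + m}$)
$G = 4$ ($G = \left(0 - 2\right)^{2} = \left(-2\right)^{2} = 4$)
$s{\left(D,o \right)} = 4$
$O = 64$ ($O = \left(-8\right)^{2} = 64$)
$O - s{\left(J{\left(W{\left(\left(-5\right) 2 \right)},9 \right)},L \right)} = 64 - 4 = 60$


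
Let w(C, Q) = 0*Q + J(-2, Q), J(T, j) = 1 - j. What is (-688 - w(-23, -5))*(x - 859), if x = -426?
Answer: 891790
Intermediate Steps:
w(C, Q) = 1 - Q (w(C, Q) = 0*Q + (1 - Q) = 0 + (1 - Q) = 1 - Q)
(-688 - w(-23, -5))*(x - 859) = (-688 - (1 - 1*(-5)))*(-426 - 859) = (-688 - (1 + 5))*(-1285) = (-688 - 1*6)*(-1285) = (-688 - 6)*(-1285) = -694*(-1285) = 891790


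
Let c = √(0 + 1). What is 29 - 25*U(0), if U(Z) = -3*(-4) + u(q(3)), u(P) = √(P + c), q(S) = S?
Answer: -321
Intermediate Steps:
c = 1 (c = √1 = 1)
u(P) = √(1 + P) (u(P) = √(P + 1) = √(1 + P))
U(Z) = 14 (U(Z) = -3*(-4) + √(1 + 3) = 12 + √4 = 12 + 2 = 14)
29 - 25*U(0) = 29 - 25*14 = 29 - 350 = -321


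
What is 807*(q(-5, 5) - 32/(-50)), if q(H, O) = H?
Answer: -87963/25 ≈ -3518.5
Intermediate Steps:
807*(q(-5, 5) - 32/(-50)) = 807*(-5 - 32/(-50)) = 807*(-5 - 32*(-1)/50) = 807*(-5 - 1*(-16/25)) = 807*(-5 + 16/25) = 807*(-109/25) = -87963/25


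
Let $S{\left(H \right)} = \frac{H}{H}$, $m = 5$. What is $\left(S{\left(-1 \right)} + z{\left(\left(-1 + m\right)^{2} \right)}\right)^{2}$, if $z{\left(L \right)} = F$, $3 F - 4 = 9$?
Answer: $\frac{256}{9} \approx 28.444$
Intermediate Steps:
$S{\left(H \right)} = 1$
$F = \frac{13}{3}$ ($F = \frac{4}{3} + \frac{1}{3} \cdot 9 = \frac{4}{3} + 3 = \frac{13}{3} \approx 4.3333$)
$z{\left(L \right)} = \frac{13}{3}$
$\left(S{\left(-1 \right)} + z{\left(\left(-1 + m\right)^{2} \right)}\right)^{2} = \left(1 + \frac{13}{3}\right)^{2} = \left(\frac{16}{3}\right)^{2} = \frac{256}{9}$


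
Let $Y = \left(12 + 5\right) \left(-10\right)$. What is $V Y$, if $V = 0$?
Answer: $0$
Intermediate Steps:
$Y = -170$ ($Y = 17 \left(-10\right) = -170$)
$V Y = 0 \left(-170\right) = 0$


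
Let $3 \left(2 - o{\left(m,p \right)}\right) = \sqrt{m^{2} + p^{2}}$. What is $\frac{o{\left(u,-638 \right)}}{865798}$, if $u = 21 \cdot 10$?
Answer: $\frac{1}{432899} - \frac{\sqrt{112786}}{1298697} \approx -0.00025628$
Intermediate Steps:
$u = 210$
$o{\left(m,p \right)} = 2 - \frac{\sqrt{m^{2} + p^{2}}}{3}$
$\frac{o{\left(u,-638 \right)}}{865798} = \frac{2 - \frac{\sqrt{210^{2} + \left(-638\right)^{2}}}{3}}{865798} = \left(2 - \frac{\sqrt{44100 + 407044}}{3}\right) \frac{1}{865798} = \left(2 - \frac{\sqrt{451144}}{3}\right) \frac{1}{865798} = \left(2 - \frac{2 \sqrt{112786}}{3}\right) \frac{1}{865798} = \frac{1}{432899} - \frac{\sqrt{112786}}{1298697}$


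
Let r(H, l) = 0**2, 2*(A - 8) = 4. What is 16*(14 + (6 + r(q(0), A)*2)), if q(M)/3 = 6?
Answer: 320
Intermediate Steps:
A = 10 (A = 8 + (1/2)*4 = 8 + 2 = 10)
q(M) = 18 (q(M) = 3*6 = 18)
r(H, l) = 0
16*(14 + (6 + r(q(0), A)*2)) = 16*(14 + (6 + 0*2)) = 16*(14 + (6 + 0)) = 16*(14 + 6) = 16*20 = 320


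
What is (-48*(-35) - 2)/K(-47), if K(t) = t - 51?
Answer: -839/49 ≈ -17.122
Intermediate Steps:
K(t) = -51 + t
(-48*(-35) - 2)/K(-47) = (-48*(-35) - 2)/(-51 - 47) = (1680 - 2)/(-98) = 1678*(-1/98) = -839/49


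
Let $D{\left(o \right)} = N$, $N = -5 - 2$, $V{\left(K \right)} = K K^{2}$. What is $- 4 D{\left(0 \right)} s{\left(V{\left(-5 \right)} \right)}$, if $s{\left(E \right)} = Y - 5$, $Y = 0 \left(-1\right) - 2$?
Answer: $-196$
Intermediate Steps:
$Y = -2$ ($Y = 0 - 2 = -2$)
$V{\left(K \right)} = K^{3}$
$N = -7$
$D{\left(o \right)} = -7$
$s{\left(E \right)} = -7$ ($s{\left(E \right)} = -2 - 5 = -7$)
$- 4 D{\left(0 \right)} s{\left(V{\left(-5 \right)} \right)} = \left(-4\right) \left(-7\right) \left(-7\right) = 28 \left(-7\right) = -196$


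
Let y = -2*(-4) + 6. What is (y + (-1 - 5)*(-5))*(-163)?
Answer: -7172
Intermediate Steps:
y = 14 (y = 8 + 6 = 14)
(y + (-1 - 5)*(-5))*(-163) = (14 + (-1 - 5)*(-5))*(-163) = (14 - 6*(-5))*(-163) = (14 + 30)*(-163) = 44*(-163) = -7172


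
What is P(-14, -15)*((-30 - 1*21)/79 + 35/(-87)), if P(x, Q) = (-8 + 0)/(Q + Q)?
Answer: -28808/103095 ≈ -0.27943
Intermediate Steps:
P(x, Q) = -4/Q (P(x, Q) = -8*1/(2*Q) = -4/Q)
P(-14, -15)*((-30 - 1*21)/79 + 35/(-87)) = (-4/(-15))*((-30 - 1*21)/79 + 35/(-87)) = (-4*(-1/15))*((-30 - 21)*(1/79) + 35*(-1/87)) = 4*(-51*1/79 - 35/87)/15 = 4*(-51/79 - 35/87)/15 = (4/15)*(-7202/6873) = -28808/103095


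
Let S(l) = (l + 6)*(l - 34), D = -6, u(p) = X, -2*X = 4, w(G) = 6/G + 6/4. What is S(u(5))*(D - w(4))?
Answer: 1296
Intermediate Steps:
w(G) = 3/2 + 6/G (w(G) = 6/G + 6*(¼) = 6/G + 3/2 = 3/2 + 6/G)
X = -2 (X = -½*4 = -2)
u(p) = -2
S(l) = (-34 + l)*(6 + l) (S(l) = (6 + l)*(-34 + l) = (-34 + l)*(6 + l))
S(u(5))*(D - w(4)) = (-204 + (-2)² - 28*(-2))*(-6 - (3/2 + 6/4)) = (-204 + 4 + 56)*(-6 - (3/2 + 6*(¼))) = -144*(-6 - (3/2 + 3/2)) = -144*(-6 - 1*3) = -144*(-6 - 3) = -144*(-9) = 1296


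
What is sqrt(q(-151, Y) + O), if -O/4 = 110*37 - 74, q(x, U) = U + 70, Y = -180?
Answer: I*sqrt(16094) ≈ 126.86*I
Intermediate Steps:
q(x, U) = 70 + U
O = -15984 (O = -4*(110*37 - 74) = -4*(4070 - 74) = -4*3996 = -15984)
sqrt(q(-151, Y) + O) = sqrt((70 - 180) - 15984) = sqrt(-110 - 15984) = sqrt(-16094) = I*sqrt(16094)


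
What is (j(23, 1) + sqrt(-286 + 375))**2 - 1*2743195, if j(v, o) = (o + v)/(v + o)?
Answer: -2743105 + 2*sqrt(89) ≈ -2.7431e+6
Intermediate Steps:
j(v, o) = 1 (j(v, o) = (o + v)/(o + v) = 1)
(j(23, 1) + sqrt(-286 + 375))**2 - 1*2743195 = (1 + sqrt(-286 + 375))**2 - 1*2743195 = (1 + sqrt(89))**2 - 2743195 = -2743195 + (1 + sqrt(89))**2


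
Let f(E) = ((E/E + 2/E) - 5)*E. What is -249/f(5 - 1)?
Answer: 249/14 ≈ 17.786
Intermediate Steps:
f(E) = E*(-4 + 2/E) (f(E) = ((1 + 2/E) - 5)*E = (-4 + 2/E)*E = E*(-4 + 2/E))
-249/f(5 - 1) = -249/(2 - 4*(5 - 1)) = -249/(2 - 4*4) = -249/(2 - 16) = -249/(-14) = -249*(-1/14) = 249/14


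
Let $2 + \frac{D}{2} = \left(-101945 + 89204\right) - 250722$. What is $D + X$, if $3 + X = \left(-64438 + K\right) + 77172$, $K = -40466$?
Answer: $-554665$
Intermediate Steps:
$X = -27735$ ($X = -3 + \left(\left(-64438 - 40466\right) + 77172\right) = -3 + \left(-104904 + 77172\right) = -3 - 27732 = -27735$)
$D = -526930$ ($D = -4 + 2 \left(\left(-101945 + 89204\right) - 250722\right) = -4 + 2 \left(-12741 - 250722\right) = -4 + 2 \left(-263463\right) = -4 - 526926 = -526930$)
$D + X = -526930 - 27735 = -554665$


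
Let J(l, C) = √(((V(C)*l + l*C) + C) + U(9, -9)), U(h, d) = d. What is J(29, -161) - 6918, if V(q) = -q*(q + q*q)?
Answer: -6918 + √120268601 ≈ 4048.7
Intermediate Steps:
V(q) = -q*(q + q²)
J(l, C) = √(-9 + C + C*l + l*C²*(-1 - C)) (J(l, C) = √((((C²*(-1 - C))*l + l*C) + C) - 9) = √(((l*C²*(-1 - C) + C*l) + C) - 9) = √(((C*l + l*C²*(-1 - C)) + C) - 9) = √((C + C*l + l*C²*(-1 - C)) - 9) = √(-9 + C + C*l + l*C²*(-1 - C)))
J(29, -161) - 6918 = √(-9 - 161 - 161*29 - 1*29*(-161)²*(1 - 161)) - 6918 = √(-9 - 161 - 4669 - 1*29*25921*(-160)) - 6918 = √(-9 - 161 - 4669 + 120273440) - 6918 = √120268601 - 6918 = -6918 + √120268601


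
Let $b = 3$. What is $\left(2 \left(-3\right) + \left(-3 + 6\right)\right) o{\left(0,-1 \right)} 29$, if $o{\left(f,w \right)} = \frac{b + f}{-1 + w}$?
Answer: $\frac{261}{2} \approx 130.5$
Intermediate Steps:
$o{\left(f,w \right)} = \frac{3 + f}{-1 + w}$
$\left(2 \left(-3\right) + \left(-3 + 6\right)\right) o{\left(0,-1 \right)} 29 = \left(2 \left(-3\right) + \left(-3 + 6\right)\right) \frac{3 + 0}{-1 - 1} \cdot 29 = \left(-6 + 3\right) \frac{1}{-2} \cdot 3 \cdot 29 = - 3 \left(\left(- \frac{1}{2}\right) 3\right) 29 = \left(-3\right) \left(- \frac{3}{2}\right) 29 = \frac{9}{2} \cdot 29 = \frac{261}{2}$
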